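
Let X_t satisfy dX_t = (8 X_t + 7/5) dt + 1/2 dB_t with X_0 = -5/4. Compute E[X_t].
E[X_t] = -43*exp(8*t)/40 - 7/40

Taking expectations and using E[dB_t] = 0, the mean m(t) = E[X_t] satisfies the ODE m'(t) = a m(t) + b with m(0) = x_0. With a = 8, b = 7/5, x_0 = -5/4, the solution is
  m(t) = x_0 * exp(a t) + (b/a) * (exp(a t) - 1)
       = (-5/4) * exp(8 t) + ((7/5)/8) * (exp(8 t) - 1)
       = -43*exp(8*t)/40 - 7/40.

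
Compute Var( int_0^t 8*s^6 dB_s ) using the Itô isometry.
Var = 64*t^13/13

The Itô integral of a deterministic integrand f(s) has mean 0 because each increment f(s) * (B_{s+ds} - B_s) has mean 0. By the Itô isometry:
  Var( int_0^t f(s) dB_s ) = E[ (int_0^t f(s) dB_s)^2 ] = int_0^t f(s)^2 ds.
Here f(s) = 8*s^6, so f(s)^2 = 64*s^12. Integrate:
  int_0^t (64*s^12) ds = 64*t^13/13.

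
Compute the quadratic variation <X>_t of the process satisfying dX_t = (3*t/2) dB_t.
<X>_t = 3*t^3/4

For an Itô process dX_t = a(t) dt + b(t) dB_t, the quadratic variation is <X>_t = int_0^t b(s)^2 ds (the drift term does not contribute). Here b(s) = 3*s/2, so
  b(s)^2 = 9*s^2/4.
Integrating from 0 to t:
  <X>_t = int_0^t (9*s^2/4) ds = 3*t^3/4.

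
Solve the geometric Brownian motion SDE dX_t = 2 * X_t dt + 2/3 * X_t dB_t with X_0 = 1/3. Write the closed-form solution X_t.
X_t = 1/3 * exp((16/9) * t + (2/3) * B_t)

For GBM dX = mu X dt + sigma X dB with X_0 = x_0, apply Itô to Y = log X: dY = (mu - sigma^2/2) dt + sigma dB, so Y_t = log(x_0) + (mu - sigma^2/2) t + sigma B_t and hence X_t = x_0 * exp((mu - sigma^2/2) t + sigma B_t).
With mu = 2, sigma = 2/3, x_0 = 1/3, this gives:
  X_t = 1/3 * exp((16/9) * t + (2/3) * B_t).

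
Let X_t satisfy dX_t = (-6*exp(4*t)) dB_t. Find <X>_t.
<X>_t = 9*exp(8*t)/2 - 9/2

For an Itô process dX_t = a(t) dt + b(t) dB_t, the quadratic variation is <X>_t = int_0^t b(s)^2 ds (the drift term does not contribute). Here b(s) = -6*exp(4*s), so
  b(s)^2 = 36*exp(8*s).
Integrating from 0 to t:
  <X>_t = int_0^t (36*exp(8*s)) ds = 9*exp(8*t)/2 - 9/2.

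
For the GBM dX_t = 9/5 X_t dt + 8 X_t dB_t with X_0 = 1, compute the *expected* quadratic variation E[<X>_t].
E[<X>_t] = 160*exp(338*t/5)/169 - 160/169

<X>_t = int_0^t (8 * X_s)^2 ds. Taking expectation inside the integral: E[<X>_t] = 8^2 * int_0^t E[X_s^2] ds. For GBM, E[X_s^2] = x_0^2 * exp((2 mu + sigma^2) s). Integrating:
  E[<X>_t] = 8^2 * 1^2 * (exp((2*(9/5) + 8^2) t) - 1) / (2*(9/5) + 8^2)
           = 8^2 * 1^2 * (exp((338/5) t) - 1) / (338/5) = 160*exp(338*t/5)/169 - 160/169.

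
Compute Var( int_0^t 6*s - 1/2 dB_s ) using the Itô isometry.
Var = t*(48*t^2 - 12*t + 1)/4

The Itô integral of a deterministic integrand f(s) has mean 0 because each increment f(s) * (B_{s+ds} - B_s) has mean 0. By the Itô isometry:
  Var( int_0^t f(s) dB_s ) = E[ (int_0^t f(s) dB_s)^2 ] = int_0^t f(s)^2 ds.
Here f(s) = 6*s - 1/2, so f(s)^2 = (12*s - 1)^2/4. Integrate:
  int_0^t ((12*s - 1)^2/4) ds = t*(48*t^2 - 12*t + 1)/4.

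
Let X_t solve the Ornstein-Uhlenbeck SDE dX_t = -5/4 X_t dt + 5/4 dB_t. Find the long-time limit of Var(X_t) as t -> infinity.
lim Var(X_t) = 5/8

The OU SDE dX = -theta X dt + sigma dB admits the integrating factor exp(theta t): d(exp(theta t) X_t) = sigma exp(theta t) dB_t. Integrating from 0 to t gives X_t = x_0 * exp(-theta t) + sigma * int_0^t exp(-theta (t-s)) dB_s for any initial x_0. The Itô integral has variance (by the Itô isometry) sigma^2 * int_0^t exp(-2 theta (t - s)) ds = sigma^2 * (1 - exp(-2 theta t)) / (2 theta), independent of x_0.
With theta = 5/4, sigma = 5/4:
  Var(X_t) = (5/4)^2 * (1 - exp(-2*5/4 t)) / (2 * 5/4) = 5/8 - 5*exp(-5*t/2)/8.
As t -> infinity, exp(-2*5/4 t) -> 0, so the stationary variance is sigma^2 / (2 theta) = 5/8.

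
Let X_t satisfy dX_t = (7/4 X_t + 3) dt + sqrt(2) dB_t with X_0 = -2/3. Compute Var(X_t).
Var(X_t) = 4*exp(7*t/2)/7 - 4/7

The variance V(t) = Var(X_t) satisfies V'(t) = 2 a V(t) + c^2 with V(0) = 0 (drift coefficient is linear in X, diffusion is constant). With a = 7/4, c = sqrt(2), the solution is
  V(t) = (c^2 / (2 a)) * (exp(2 a t) - 1)
       = (sqrt(2)^2 / (2*(7/4))) * (exp((7/2) t) - 1)
       = 4*exp(7*t/2)/7 - 4/7.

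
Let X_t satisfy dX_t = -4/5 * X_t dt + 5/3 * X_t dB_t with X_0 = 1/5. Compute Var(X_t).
Var(X_t) = (exp(25*t/9) - 1)*exp(-8*t/5)/25

For GBM dX = mu X dt + sigma X dB with X_0 = x_0, apply Itô to Y = log X: dY = (mu - sigma^2/2) dt + sigma dB, so Y_t = log(x_0) + (mu - sigma^2/2) t + sigma B_t and hence X_t = x_0 * exp((mu - sigma^2/2) t + sigma B_t).
With mu = -4/5, sigma = 5/3, x_0 = 1/5, this gives:
  X_t = 1/5 * exp((-197/90) * t + (5/3) * B_t).
Since sigma*B_t ~ Normal(0, sigma^2 t), E[exp(sigma*B_t)] = exp(sigma^2 t / 2); so E[X_t] = x_0 * exp((mu - sigma^2/2) t) * exp(sigma^2 t / 2) = x_0 * exp(mu t) = exp(-4*t/5)/5.
Var(X_t) = E[X_t^2] - (E[X_t])^2 = x_0^2 * exp(2 mu t) * (exp(sigma^2 t) - 1) = (exp(25*t/9) - 1)*exp(-8*t/5)/25.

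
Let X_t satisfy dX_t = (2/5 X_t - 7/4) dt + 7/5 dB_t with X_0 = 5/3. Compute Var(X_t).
Var(X_t) = 49*exp(4*t/5)/20 - 49/20

The variance V(t) = Var(X_t) satisfies V'(t) = 2 a V(t) + c^2 with V(0) = 0 (drift coefficient is linear in X, diffusion is constant). With a = 2/5, c = 7/5, the solution is
  V(t) = (c^2 / (2 a)) * (exp(2 a t) - 1)
       = ((7/5)^2 / (2*(2/5))) * (exp((4/5) t) - 1)
       = 49*exp(4*t/5)/20 - 49/20.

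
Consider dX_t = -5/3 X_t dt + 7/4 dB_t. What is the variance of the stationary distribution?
lim Var(X_t) = 147/160

The OU SDE dX = -theta X dt + sigma dB admits the integrating factor exp(theta t): d(exp(theta t) X_t) = sigma exp(theta t) dB_t. Integrating from 0 to t gives X_t = x_0 * exp(-theta t) + sigma * int_0^t exp(-theta (t-s)) dB_s for any initial x_0. The Itô integral has variance (by the Itô isometry) sigma^2 * int_0^t exp(-2 theta (t - s)) ds = sigma^2 * (1 - exp(-2 theta t)) / (2 theta), independent of x_0.
With theta = 5/3, sigma = 7/4:
  Var(X_t) = (7/4)^2 * (1 - exp(-2*5/3 t)) / (2 * 5/3) = 147/160 - 147*exp(-10*t/3)/160.
As t -> infinity, exp(-2*5/3 t) -> 0, so the stationary variance is sigma^2 / (2 theta) = 147/160.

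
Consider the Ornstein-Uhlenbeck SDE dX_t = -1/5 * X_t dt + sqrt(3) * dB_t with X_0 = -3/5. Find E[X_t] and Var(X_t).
E[X_t] = -3*exp(-t/5)/5; Var(X_t) = 15/2 - 15*exp(-2*t/5)/2

The OU SDE dX = -theta X dt + sigma dB admits the integrating factor exp(theta t): d(exp(theta t) X_t) = sigma exp(theta t) dB_t. Integrating from 0 to t:
  X_t = x_0 * exp(-theta t) + sigma * int_0^t exp(-theta (t-s)) dB_s.
The Itô integral has mean 0 and (by the Itô isometry) variance sigma^2 * int_0^t exp(-2 theta (t - s)) ds = sigma^2 * (1 - exp(-2 theta t)) / (2 theta).
With theta = 1/5, sigma = sqrt(3), x_0 = -3/5:
  E[X_t] = -3/5 * exp(-1/5 t) = -3*exp(-t/5)/5
  Var(X_t) = (sqrt(3))^2 * (1 - exp(-2*1/5 t)) / (2 * 1/5) = 15/2 - 15*exp(-2*t/5)/2.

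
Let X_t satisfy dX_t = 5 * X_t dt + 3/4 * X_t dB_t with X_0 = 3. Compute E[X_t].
E[X_t] = 3*exp(5*t)

For GBM dX = mu X dt + sigma X dB with X_0 = x_0, apply Itô to Y = log X: dY = (mu - sigma^2/2) dt + sigma dB, so Y_t = log(x_0) + (mu - sigma^2/2) t + sigma B_t and hence X_t = x_0 * exp((mu - sigma^2/2) t + sigma B_t).
With mu = 5, sigma = 3/4, x_0 = 3, this gives:
  X_t = 3 * exp((151/32) * t + (3/4) * B_t).
Since sigma*B_t ~ Normal(0, sigma^2 t), E[exp(sigma*B_t)] = exp(sigma^2 t / 2); so E[X_t] = x_0 * exp((mu - sigma^2/2) t) * exp(sigma^2 t / 2) = x_0 * exp(mu t) = 3*exp(5*t).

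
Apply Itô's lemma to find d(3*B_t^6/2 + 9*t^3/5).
d(3*B_t^6/2 + 9*t^3/5) = (45*B_t^4/2 + 27*t^2/5) dt + (9*B_t^5) dB_t

Itô's formula for f(t, x): d f(t, B_t) = (f_t + (1/2) f_xx) dt + f_x dB_t. Compute partials of f(t, x) = 9*t^3/5 + 3*x^6/2:
  f_t(t,x)  = 27*t^2/5
  f_x(t,x)  = 9*x^5
  f_xx(t,x) = 45*x^4
Assemble drift = f_t + (1/2) f_xx = 27*t^2/5 + 45*x^4/2 and diffusion = f_x = 9*x^5. Substituting x = B_t:
  d(3*B_t^6/2 + 9*t^3/5) = (45*B_t^4/2 + 27*t^2/5) dt + (9*B_t^5) dB_t.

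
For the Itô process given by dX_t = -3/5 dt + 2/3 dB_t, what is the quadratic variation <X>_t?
<X>_t = 4*t/9

For an Itô process dX_t = a(t) dt + b(t) dB_t, the quadratic variation is <X>_t = int_0^t b(s)^2 ds (the drift term does not contribute). Here b(s) = 2/3, so
  b(s)^2 = 4/9.
Integrating from 0 to t:
  <X>_t = int_0^t (4/9) ds = 4*t/9.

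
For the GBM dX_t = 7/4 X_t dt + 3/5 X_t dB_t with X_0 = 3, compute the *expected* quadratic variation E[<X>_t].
E[<X>_t] = 162*exp(193*t/50)/193 - 162/193

<X>_t = int_0^t ((3/5) * X_s)^2 ds. Taking expectation inside the integral: E[<X>_t] = (3/5)^2 * int_0^t E[X_s^2] ds. For GBM, E[X_s^2] = x_0^2 * exp((2 mu + sigma^2) s). Integrating:
  E[<X>_t] = (3/5)^2 * 3^2 * (exp((2*(7/4) + (3/5)^2) t) - 1) / (2*(7/4) + (3/5)^2)
           = (3/5)^2 * 3^2 * (exp((193/50) t) - 1) / (193/50) = 162*exp(193*t/50)/193 - 162/193.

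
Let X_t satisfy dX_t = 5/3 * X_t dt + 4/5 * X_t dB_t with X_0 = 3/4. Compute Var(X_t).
Var(X_t) = 9*(exp(16*t/25) - 1)*exp(10*t/3)/16

For GBM dX = mu X dt + sigma X dB with X_0 = x_0, apply Itô to Y = log X: dY = (mu - sigma^2/2) dt + sigma dB, so Y_t = log(x_0) + (mu - sigma^2/2) t + sigma B_t and hence X_t = x_0 * exp((mu - sigma^2/2) t + sigma B_t).
With mu = 5/3, sigma = 4/5, x_0 = 3/4, this gives:
  X_t = 3/4 * exp((101/75) * t + (4/5) * B_t).
Since sigma*B_t ~ Normal(0, sigma^2 t), E[exp(sigma*B_t)] = exp(sigma^2 t / 2); so E[X_t] = x_0 * exp((mu - sigma^2/2) t) * exp(sigma^2 t / 2) = x_0 * exp(mu t) = 3*exp(5*t/3)/4.
Var(X_t) = E[X_t^2] - (E[X_t])^2 = x_0^2 * exp(2 mu t) * (exp(sigma^2 t) - 1) = 9*(exp(16*t/25) - 1)*exp(10*t/3)/16.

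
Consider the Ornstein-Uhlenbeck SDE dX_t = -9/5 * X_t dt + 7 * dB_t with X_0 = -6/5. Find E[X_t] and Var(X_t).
E[X_t] = -6*exp(-9*t/5)/5; Var(X_t) = 245/18 - 245*exp(-18*t/5)/18

The OU SDE dX = -theta X dt + sigma dB admits the integrating factor exp(theta t): d(exp(theta t) X_t) = sigma exp(theta t) dB_t. Integrating from 0 to t:
  X_t = x_0 * exp(-theta t) + sigma * int_0^t exp(-theta (t-s)) dB_s.
The Itô integral has mean 0 and (by the Itô isometry) variance sigma^2 * int_0^t exp(-2 theta (t - s)) ds = sigma^2 * (1 - exp(-2 theta t)) / (2 theta).
With theta = 9/5, sigma = 7, x_0 = -6/5:
  E[X_t] = -6/5 * exp(-9/5 t) = -6*exp(-9*t/5)/5
  Var(X_t) = (7)^2 * (1 - exp(-2*9/5 t)) / (2 * 9/5) = 245/18 - 245*exp(-18*t/5)/18.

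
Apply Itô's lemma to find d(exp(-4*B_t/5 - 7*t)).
d(exp(-4*B_t/5 - 7*t)) = (-167*exp(-4*B_t/5 - 7*t)/25) dt + (-4*exp(-4*B_t/5 - 7*t)/5) dB_t

Itô's formula for f(t, x): d f(t, B_t) = (f_t + (1/2) f_xx) dt + f_x dB_t. Compute partials of f(t, x) = exp(-7*t - 4*x/5):
  f_t(t,x)  = -7*exp(-7*t - 4*x/5)
  f_x(t,x)  = -4*exp(-7*t - 4*x/5)/5
  f_xx(t,x) = 16*exp(-7*t - 4*x/5)/25
Assemble drift = f_t + (1/2) f_xx = -167*exp(-7*t - 4*x/5)/25 and diffusion = f_x = -4*exp(-7*t - 4*x/5)/5. Substituting x = B_t:
  d(exp(-4*B_t/5 - 7*t)) = (-167*exp(-4*B_t/5 - 7*t)/25) dt + (-4*exp(-4*B_t/5 - 7*t)/5) dB_t.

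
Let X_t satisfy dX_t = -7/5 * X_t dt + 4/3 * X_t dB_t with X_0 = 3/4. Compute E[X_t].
E[X_t] = 3*exp(-7*t/5)/4

For GBM dX = mu X dt + sigma X dB with X_0 = x_0, apply Itô to Y = log X: dY = (mu - sigma^2/2) dt + sigma dB, so Y_t = log(x_0) + (mu - sigma^2/2) t + sigma B_t and hence X_t = x_0 * exp((mu - sigma^2/2) t + sigma B_t).
With mu = -7/5, sigma = 4/3, x_0 = 3/4, this gives:
  X_t = 3/4 * exp((-103/45) * t + (4/3) * B_t).
Since sigma*B_t ~ Normal(0, sigma^2 t), E[exp(sigma*B_t)] = exp(sigma^2 t / 2); so E[X_t] = x_0 * exp((mu - sigma^2/2) t) * exp(sigma^2 t / 2) = x_0 * exp(mu t) = 3*exp(-7*t/5)/4.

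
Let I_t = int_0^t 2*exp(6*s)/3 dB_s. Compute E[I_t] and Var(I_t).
E[I_t] = 0; Var(I_t) = exp(12*t)/27 - 1/27

The Itô integral of a deterministic integrand f(s) has mean 0 because each increment f(s) * (B_{s+ds} - B_s) has mean 0. By the Itô isometry:
  Var( int_0^t f(s) dB_s ) = E[ (int_0^t f(s) dB_s)^2 ] = int_0^t f(s)^2 ds.
Here f(s) = 2*exp(6*s)/3, so f(s)^2 = 4*exp(12*s)/9. Integrate:
  int_0^t (4*exp(12*s)/9) ds = exp(12*t)/27 - 1/27.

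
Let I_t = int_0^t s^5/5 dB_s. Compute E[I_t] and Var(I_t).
E[I_t] = 0; Var(I_t) = t^11/275

The Itô integral of a deterministic integrand f(s) has mean 0 because each increment f(s) * (B_{s+ds} - B_s) has mean 0. By the Itô isometry:
  Var( int_0^t f(s) dB_s ) = E[ (int_0^t f(s) dB_s)^2 ] = int_0^t f(s)^2 ds.
Here f(s) = s^5/5, so f(s)^2 = s^10/25. Integrate:
  int_0^t (s^10/25) ds = t^11/275.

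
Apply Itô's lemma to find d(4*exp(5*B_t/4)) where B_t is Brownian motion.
d(4*exp(5*B_t/4)) = (25*exp(5*B_t/4)/8) dt + (5*exp(5*B_t/4)) dB_t

Itô's formula for f(B_t) gives d f(B_t) = f'(B_t) dB_t + (1/2) f''(B_t) dt. Compute derivatives of f(x) = 4*exp(5*x/4):
  f'(x)  = 5*exp(5*x/4)
  f''(x) = 25*exp(5*x/4)/4
Substitute x = B_t and multiply the f'' term by 1/2:
  drift     = (1/2) * (25*exp(5*x/4)/4) evaluated at B_t = 25*exp(5*B_t/4)/8
  diffusion = (5*exp(5*x/4)) evaluated at B_t = 5*exp(5*B_t/4)
Therefore d(4*exp(5*B_t/4)) = (25*exp(5*B_t/4)/8) dt + (5*exp(5*B_t/4)) dB_t.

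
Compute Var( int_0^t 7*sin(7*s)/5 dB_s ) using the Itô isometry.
Var = 49*t/50 - 7*sin(14*t)/100

The Itô integral of a deterministic integrand f(s) has mean 0 because each increment f(s) * (B_{s+ds} - B_s) has mean 0. By the Itô isometry:
  Var( int_0^t f(s) dB_s ) = E[ (int_0^t f(s) dB_s)^2 ] = int_0^t f(s)^2 ds.
Here f(s) = 7*sin(7*s)/5, so f(s)^2 = 49*sin(7*s)^2/25. Integrate:
  int_0^t (49*sin(7*s)^2/25) ds = 49*t/50 - 7*sin(14*t)/100.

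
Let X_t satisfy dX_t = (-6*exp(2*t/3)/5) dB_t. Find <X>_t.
<X>_t = 27*exp(4*t/3)/25 - 27/25

For an Itô process dX_t = a(t) dt + b(t) dB_t, the quadratic variation is <X>_t = int_0^t b(s)^2 ds (the drift term does not contribute). Here b(s) = -6*exp(2*s/3)/5, so
  b(s)^2 = 36*exp(4*s/3)/25.
Integrating from 0 to t:
  <X>_t = int_0^t (36*exp(4*s/3)/25) ds = 27*exp(4*t/3)/25 - 27/25.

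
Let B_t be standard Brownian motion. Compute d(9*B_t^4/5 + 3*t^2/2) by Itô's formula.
d(9*B_t^4/5 + 3*t^2/2) = (54*B_t^2/5 + 3*t) dt + (36*B_t^3/5) dB_t

Itô's formula for f(t, x): d f(t, B_t) = (f_t + (1/2) f_xx) dt + f_x dB_t. Compute partials of f(t, x) = 3*t^2/2 + 9*x^4/5:
  f_t(t,x)  = 3*t
  f_x(t,x)  = 36*x^3/5
  f_xx(t,x) = 108*x^2/5
Assemble drift = f_t + (1/2) f_xx = 3*t + 54*x^2/5 and diffusion = f_x = 36*x^3/5. Substituting x = B_t:
  d(9*B_t^4/5 + 3*t^2/2) = (54*B_t^2/5 + 3*t) dt + (36*B_t^3/5) dB_t.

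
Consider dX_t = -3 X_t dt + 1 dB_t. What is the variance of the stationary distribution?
lim Var(X_t) = 1/6

The OU SDE dX = -theta X dt + sigma dB admits the integrating factor exp(theta t): d(exp(theta t) X_t) = sigma exp(theta t) dB_t. Integrating from 0 to t gives X_t = x_0 * exp(-theta t) + sigma * int_0^t exp(-theta (t-s)) dB_s for any initial x_0. The Itô integral has variance (by the Itô isometry) sigma^2 * int_0^t exp(-2 theta (t - s)) ds = sigma^2 * (1 - exp(-2 theta t)) / (2 theta), independent of x_0.
With theta = 3, sigma = 1:
  Var(X_t) = (1)^2 * (1 - exp(-2*3 t)) / (2 * 3) = 1/6 - exp(-6*t)/6.
As t -> infinity, exp(-2*3 t) -> 0, so the stationary variance is sigma^2 / (2 theta) = 1/6.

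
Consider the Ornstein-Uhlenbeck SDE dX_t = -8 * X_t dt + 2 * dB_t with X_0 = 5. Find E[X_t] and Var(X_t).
E[X_t] = 5*exp(-8*t); Var(X_t) = 1/4 - exp(-16*t)/4

The OU SDE dX = -theta X dt + sigma dB admits the integrating factor exp(theta t): d(exp(theta t) X_t) = sigma exp(theta t) dB_t. Integrating from 0 to t:
  X_t = x_0 * exp(-theta t) + sigma * int_0^t exp(-theta (t-s)) dB_s.
The Itô integral has mean 0 and (by the Itô isometry) variance sigma^2 * int_0^t exp(-2 theta (t - s)) ds = sigma^2 * (1 - exp(-2 theta t)) / (2 theta).
With theta = 8, sigma = 2, x_0 = 5:
  E[X_t] = 5 * exp(-8 t) = 5*exp(-8*t)
  Var(X_t) = (2)^2 * (1 - exp(-2*8 t)) / (2 * 8) = 1/4 - exp(-16*t)/4.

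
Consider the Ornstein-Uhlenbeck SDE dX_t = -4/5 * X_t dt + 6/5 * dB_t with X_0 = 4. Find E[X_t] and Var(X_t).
E[X_t] = 4*exp(-4*t/5); Var(X_t) = 9/10 - 9*exp(-8*t/5)/10

The OU SDE dX = -theta X dt + sigma dB admits the integrating factor exp(theta t): d(exp(theta t) X_t) = sigma exp(theta t) dB_t. Integrating from 0 to t:
  X_t = x_0 * exp(-theta t) + sigma * int_0^t exp(-theta (t-s)) dB_s.
The Itô integral has mean 0 and (by the Itô isometry) variance sigma^2 * int_0^t exp(-2 theta (t - s)) ds = sigma^2 * (1 - exp(-2 theta t)) / (2 theta).
With theta = 4/5, sigma = 6/5, x_0 = 4:
  E[X_t] = 4 * exp(-4/5 t) = 4*exp(-4*t/5)
  Var(X_t) = (6/5)^2 * (1 - exp(-2*4/5 t)) / (2 * 4/5) = 9/10 - 9*exp(-8*t/5)/10.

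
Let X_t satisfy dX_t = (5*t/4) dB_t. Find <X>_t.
<X>_t = 25*t^3/48

For an Itô process dX_t = a(t) dt + b(t) dB_t, the quadratic variation is <X>_t = int_0^t b(s)^2 ds (the drift term does not contribute). Here b(s) = 5*s/4, so
  b(s)^2 = 25*s^2/16.
Integrating from 0 to t:
  <X>_t = int_0^t (25*s^2/16) ds = 25*t^3/48.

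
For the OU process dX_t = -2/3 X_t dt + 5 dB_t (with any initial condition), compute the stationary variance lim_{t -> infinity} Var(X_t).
lim Var(X_t) = 75/4

The OU SDE dX = -theta X dt + sigma dB admits the integrating factor exp(theta t): d(exp(theta t) X_t) = sigma exp(theta t) dB_t. Integrating from 0 to t gives X_t = x_0 * exp(-theta t) + sigma * int_0^t exp(-theta (t-s)) dB_s for any initial x_0. The Itô integral has variance (by the Itô isometry) sigma^2 * int_0^t exp(-2 theta (t - s)) ds = sigma^2 * (1 - exp(-2 theta t)) / (2 theta), independent of x_0.
With theta = 2/3, sigma = 5:
  Var(X_t) = (5)^2 * (1 - exp(-2*2/3 t)) / (2 * 2/3) = 75/4 - 75*exp(-4*t/3)/4.
As t -> infinity, exp(-2*2/3 t) -> 0, so the stationary variance is sigma^2 / (2 theta) = 75/4.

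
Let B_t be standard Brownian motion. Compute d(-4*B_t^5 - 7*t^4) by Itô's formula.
d(-4*B_t^5 - 7*t^4) = (-40*B_t^3 - 28*t^3) dt + (-20*B_t^4) dB_t

Itô's formula for f(t, x): d f(t, B_t) = (f_t + (1/2) f_xx) dt + f_x dB_t. Compute partials of f(t, x) = -7*t^4 - 4*x^5:
  f_t(t,x)  = -28*t^3
  f_x(t,x)  = -20*x^4
  f_xx(t,x) = -80*x^3
Assemble drift = f_t + (1/2) f_xx = -28*t^3 - 40*x^3 and diffusion = f_x = -20*x^4. Substituting x = B_t:
  d(-4*B_t^5 - 7*t^4) = (-40*B_t^3 - 28*t^3) dt + (-20*B_t^4) dB_t.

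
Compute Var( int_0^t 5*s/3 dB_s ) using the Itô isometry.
Var = 25*t^3/27

The Itô integral of a deterministic integrand f(s) has mean 0 because each increment f(s) * (B_{s+ds} - B_s) has mean 0. By the Itô isometry:
  Var( int_0^t f(s) dB_s ) = E[ (int_0^t f(s) dB_s)^2 ] = int_0^t f(s)^2 ds.
Here f(s) = 5*s/3, so f(s)^2 = 25*s^2/9. Integrate:
  int_0^t (25*s^2/9) ds = 25*t^3/27.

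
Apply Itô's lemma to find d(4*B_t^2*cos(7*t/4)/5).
d(4*B_t^2*cos(7*t/4)/5) = (-7*B_t^2*sin(7*t/4)/5 + 4*cos(7*t/4)/5) dt + (8*B_t*cos(7*t/4)/5) dB_t

Itô's formula for f(t, x): d f(t, B_t) = (f_t + (1/2) f_xx) dt + f_x dB_t. Compute partials of f(t, x) = 4*x^2*cos(7*t/4)/5:
  f_t(t,x)  = -7*x^2*sin(7*t/4)/5
  f_x(t,x)  = 8*x*cos(7*t/4)/5
  f_xx(t,x) = 8*cos(7*t/4)/5
Assemble drift = f_t + (1/2) f_xx = -7*x^2*sin(7*t/4)/5 + 4*cos(7*t/4)/5 and diffusion = f_x = 8*x*cos(7*t/4)/5. Substituting x = B_t:
  d(4*B_t^2*cos(7*t/4)/5) = (-7*B_t^2*sin(7*t/4)/5 + 4*cos(7*t/4)/5) dt + (8*B_t*cos(7*t/4)/5) dB_t.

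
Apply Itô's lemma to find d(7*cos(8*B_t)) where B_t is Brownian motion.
d(7*cos(8*B_t)) = (-224*cos(8*B_t)) dt + (-56*sin(8*B_t)) dB_t

Itô's formula for f(B_t) gives d f(B_t) = f'(B_t) dB_t + (1/2) f''(B_t) dt. Compute derivatives of f(x) = 7*cos(8*x):
  f'(x)  = -56*sin(8*x)
  f''(x) = -448*cos(8*x)
Substitute x = B_t and multiply the f'' term by 1/2:
  drift     = (1/2) * (-448*cos(8*x)) evaluated at B_t = -224*cos(8*B_t)
  diffusion = (-56*sin(8*x)) evaluated at B_t = -56*sin(8*B_t)
Therefore d(7*cos(8*B_t)) = (-224*cos(8*B_t)) dt + (-56*sin(8*B_t)) dB_t.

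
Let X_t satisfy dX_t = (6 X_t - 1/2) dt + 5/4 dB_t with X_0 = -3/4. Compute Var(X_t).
Var(X_t) = 25*exp(12*t)/192 - 25/192

The variance V(t) = Var(X_t) satisfies V'(t) = 2 a V(t) + c^2 with V(0) = 0 (drift coefficient is linear in X, diffusion is constant). With a = 6, c = 5/4, the solution is
  V(t) = (c^2 / (2 a)) * (exp(2 a t) - 1)
       = ((5/4)^2 / (2*6)) * (exp(12 t) - 1)
       = 25*exp(12*t)/192 - 25/192.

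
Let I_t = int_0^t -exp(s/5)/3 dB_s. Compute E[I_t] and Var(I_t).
E[I_t] = 0; Var(I_t) = 5*exp(2*t/5)/18 - 5/18

The Itô integral of a deterministic integrand f(s) has mean 0 because each increment f(s) * (B_{s+ds} - B_s) has mean 0. By the Itô isometry:
  Var( int_0^t f(s) dB_s ) = E[ (int_0^t f(s) dB_s)^2 ] = int_0^t f(s)^2 ds.
Here f(s) = -exp(s/5)/3, so f(s)^2 = exp(2*s/5)/9. Integrate:
  int_0^t (exp(2*s/5)/9) ds = 5*exp(2*t/5)/18 - 5/18.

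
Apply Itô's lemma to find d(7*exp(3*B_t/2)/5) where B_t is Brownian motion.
d(7*exp(3*B_t/2)/5) = (63*exp(3*B_t/2)/40) dt + (21*exp(3*B_t/2)/10) dB_t

Itô's formula for f(B_t) gives d f(B_t) = f'(B_t) dB_t + (1/2) f''(B_t) dt. Compute derivatives of f(x) = 7*exp(3*x/2)/5:
  f'(x)  = 21*exp(3*x/2)/10
  f''(x) = 63*exp(3*x/2)/20
Substitute x = B_t and multiply the f'' term by 1/2:
  drift     = (1/2) * (63*exp(3*x/2)/20) evaluated at B_t = 63*exp(3*B_t/2)/40
  diffusion = (21*exp(3*x/2)/10) evaluated at B_t = 21*exp(3*B_t/2)/10
Therefore d(7*exp(3*B_t/2)/5) = (63*exp(3*B_t/2)/40) dt + (21*exp(3*B_t/2)/10) dB_t.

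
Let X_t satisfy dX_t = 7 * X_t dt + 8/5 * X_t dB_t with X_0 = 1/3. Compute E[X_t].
E[X_t] = exp(7*t)/3

For GBM dX = mu X dt + sigma X dB with X_0 = x_0, apply Itô to Y = log X: dY = (mu - sigma^2/2) dt + sigma dB, so Y_t = log(x_0) + (mu - sigma^2/2) t + sigma B_t and hence X_t = x_0 * exp((mu - sigma^2/2) t + sigma B_t).
With mu = 7, sigma = 8/5, x_0 = 1/3, this gives:
  X_t = 1/3 * exp((143/25) * t + (8/5) * B_t).
Since sigma*B_t ~ Normal(0, sigma^2 t), E[exp(sigma*B_t)] = exp(sigma^2 t / 2); so E[X_t] = x_0 * exp((mu - sigma^2/2) t) * exp(sigma^2 t / 2) = x_0 * exp(mu t) = exp(7*t)/3.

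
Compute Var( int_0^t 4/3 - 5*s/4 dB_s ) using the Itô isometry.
Var = t*(75*t^2 - 240*t + 256)/144

The Itô integral of a deterministic integrand f(s) has mean 0 because each increment f(s) * (B_{s+ds} - B_s) has mean 0. By the Itô isometry:
  Var( int_0^t f(s) dB_s ) = E[ (int_0^t f(s) dB_s)^2 ] = int_0^t f(s)^2 ds.
Here f(s) = 4/3 - 5*s/4, so f(s)^2 = (15*s - 16)^2/144. Integrate:
  int_0^t ((15*s - 16)^2/144) ds = t*(75*t^2 - 240*t + 256)/144.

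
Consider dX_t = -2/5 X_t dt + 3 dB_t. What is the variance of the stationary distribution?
lim Var(X_t) = 45/4

The OU SDE dX = -theta X dt + sigma dB admits the integrating factor exp(theta t): d(exp(theta t) X_t) = sigma exp(theta t) dB_t. Integrating from 0 to t gives X_t = x_0 * exp(-theta t) + sigma * int_0^t exp(-theta (t-s)) dB_s for any initial x_0. The Itô integral has variance (by the Itô isometry) sigma^2 * int_0^t exp(-2 theta (t - s)) ds = sigma^2 * (1 - exp(-2 theta t)) / (2 theta), independent of x_0.
With theta = 2/5, sigma = 3:
  Var(X_t) = (3)^2 * (1 - exp(-2*2/5 t)) / (2 * 2/5) = 45/4 - 45*exp(-4*t/5)/4.
As t -> infinity, exp(-2*2/5 t) -> 0, so the stationary variance is sigma^2 / (2 theta) = 45/4.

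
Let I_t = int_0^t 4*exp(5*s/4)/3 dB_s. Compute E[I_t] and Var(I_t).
E[I_t] = 0; Var(I_t) = 32*exp(5*t/2)/45 - 32/45

The Itô integral of a deterministic integrand f(s) has mean 0 because each increment f(s) * (B_{s+ds} - B_s) has mean 0. By the Itô isometry:
  Var( int_0^t f(s) dB_s ) = E[ (int_0^t f(s) dB_s)^2 ] = int_0^t f(s)^2 ds.
Here f(s) = 4*exp(5*s/4)/3, so f(s)^2 = 16*exp(5*s/2)/9. Integrate:
  int_0^t (16*exp(5*s/2)/9) ds = 32*exp(5*t/2)/45 - 32/45.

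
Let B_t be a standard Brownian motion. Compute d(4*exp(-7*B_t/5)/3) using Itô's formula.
d(4*exp(-7*B_t/5)/3) = (98*exp(-7*B_t/5)/75) dt + (-28*exp(-7*B_t/5)/15) dB_t

Itô's formula for f(B_t) gives d f(B_t) = f'(B_t) dB_t + (1/2) f''(B_t) dt. Compute derivatives of f(x) = 4*exp(-7*x/5)/3:
  f'(x)  = -28*exp(-7*x/5)/15
  f''(x) = 196*exp(-7*x/5)/75
Substitute x = B_t and multiply the f'' term by 1/2:
  drift     = (1/2) * (196*exp(-7*x/5)/75) evaluated at B_t = 98*exp(-7*B_t/5)/75
  diffusion = (-28*exp(-7*x/5)/15) evaluated at B_t = -28*exp(-7*B_t/5)/15
Therefore d(4*exp(-7*B_t/5)/3) = (98*exp(-7*B_t/5)/75) dt + (-28*exp(-7*B_t/5)/15) dB_t.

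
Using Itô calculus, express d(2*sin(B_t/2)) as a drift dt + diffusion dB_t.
d(2*sin(B_t/2)) = (-sin(B_t/2)/4) dt + (cos(B_t/2)) dB_t

Itô's formula for f(B_t) gives d f(B_t) = f'(B_t) dB_t + (1/2) f''(B_t) dt. Compute derivatives of f(x) = 2*sin(x/2):
  f'(x)  = cos(x/2)
  f''(x) = -sin(x/2)/2
Substitute x = B_t and multiply the f'' term by 1/2:
  drift     = (1/2) * (-sin(x/2)/2) evaluated at B_t = -sin(B_t/2)/4
  diffusion = (cos(x/2)) evaluated at B_t = cos(B_t/2)
Therefore d(2*sin(B_t/2)) = (-sin(B_t/2)/4) dt + (cos(B_t/2)) dB_t.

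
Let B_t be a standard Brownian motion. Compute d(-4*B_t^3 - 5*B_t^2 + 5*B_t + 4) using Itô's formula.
d(-4*B_t^3 - 5*B_t^2 + 5*B_t + 4) = (-12*B_t - 5) dt + (-12*B_t^2 - 10*B_t + 5) dB_t

Itô's formula for f(B_t) gives d f(B_t) = f'(B_t) dB_t + (1/2) f''(B_t) dt. Compute derivatives of f(x) = -4*x^3 - 5*x^2 + 5*x + 4:
  f'(x)  = -12*x^2 - 10*x + 5
  f''(x) = -24*x - 10
Substitute x = B_t and multiply the f'' term by 1/2:
  drift     = (1/2) * (-24*x - 10) evaluated at B_t = -12*B_t - 5
  diffusion = (-12*x^2 - 10*x + 5) evaluated at B_t = -12*B_t^2 - 10*B_t + 5
Therefore d(-4*B_t^3 - 5*B_t^2 + 5*B_t + 4) = (-12*B_t - 5) dt + (-12*B_t^2 - 10*B_t + 5) dB_t.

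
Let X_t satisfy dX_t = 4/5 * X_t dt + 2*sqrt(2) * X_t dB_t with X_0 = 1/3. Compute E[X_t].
E[X_t] = exp(4*t/5)/3

For GBM dX = mu X dt + sigma X dB with X_0 = x_0, apply Itô to Y = log X: dY = (mu - sigma^2/2) dt + sigma dB, so Y_t = log(x_0) + (mu - sigma^2/2) t + sigma B_t and hence X_t = x_0 * exp((mu - sigma^2/2) t + sigma B_t).
With mu = 4/5, sigma = 2*sqrt(2), x_0 = 1/3, this gives:
  X_t = 1/3 * exp((-16/5) * t + (2*sqrt(2)) * B_t).
Since sigma*B_t ~ Normal(0, sigma^2 t), E[exp(sigma*B_t)] = exp(sigma^2 t / 2); so E[X_t] = x_0 * exp((mu - sigma^2/2) t) * exp(sigma^2 t / 2) = x_0 * exp(mu t) = exp(4*t/5)/3.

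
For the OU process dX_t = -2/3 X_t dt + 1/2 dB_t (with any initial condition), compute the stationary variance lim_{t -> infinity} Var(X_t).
lim Var(X_t) = 3/16

The OU SDE dX = -theta X dt + sigma dB admits the integrating factor exp(theta t): d(exp(theta t) X_t) = sigma exp(theta t) dB_t. Integrating from 0 to t gives X_t = x_0 * exp(-theta t) + sigma * int_0^t exp(-theta (t-s)) dB_s for any initial x_0. The Itô integral has variance (by the Itô isometry) sigma^2 * int_0^t exp(-2 theta (t - s)) ds = sigma^2 * (1 - exp(-2 theta t)) / (2 theta), independent of x_0.
With theta = 2/3, sigma = 1/2:
  Var(X_t) = (1/2)^2 * (1 - exp(-2*2/3 t)) / (2 * 2/3) = 3/16 - 3*exp(-4*t/3)/16.
As t -> infinity, exp(-2*2/3 t) -> 0, so the stationary variance is sigma^2 / (2 theta) = 3/16.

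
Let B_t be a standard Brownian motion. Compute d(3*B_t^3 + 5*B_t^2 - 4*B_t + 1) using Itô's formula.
d(3*B_t^3 + 5*B_t^2 - 4*B_t + 1) = (9*B_t + 5) dt + (9*B_t^2 + 10*B_t - 4) dB_t

Itô's formula for f(B_t) gives d f(B_t) = f'(B_t) dB_t + (1/2) f''(B_t) dt. Compute derivatives of f(x) = 3*x^3 + 5*x^2 - 4*x + 1:
  f'(x)  = 9*x^2 + 10*x - 4
  f''(x) = 18*x + 10
Substitute x = B_t and multiply the f'' term by 1/2:
  drift     = (1/2) * (18*x + 10) evaluated at B_t = 9*B_t + 5
  diffusion = (9*x^2 + 10*x - 4) evaluated at B_t = 9*B_t^2 + 10*B_t - 4
Therefore d(3*B_t^3 + 5*B_t^2 - 4*B_t + 1) = (9*B_t + 5) dt + (9*B_t^2 + 10*B_t - 4) dB_t.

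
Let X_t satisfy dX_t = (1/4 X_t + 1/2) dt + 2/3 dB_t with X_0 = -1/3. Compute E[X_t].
E[X_t] = 5*exp(t/4)/3 - 2

Taking expectations and using E[dB_t] = 0, the mean m(t) = E[X_t] satisfies the ODE m'(t) = a m(t) + b with m(0) = x_0. With a = 1/4, b = 1/2, x_0 = -1/3, the solution is
  m(t) = x_0 * exp(a t) + (b/a) * (exp(a t) - 1)
       = (-1/3) * exp((1/4) t) + ((1/2)/(1/4)) * (exp((1/4) t) - 1)
       = 5*exp(t/4)/3 - 2.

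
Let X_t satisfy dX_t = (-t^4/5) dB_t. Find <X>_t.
<X>_t = t^9/225

For an Itô process dX_t = a(t) dt + b(t) dB_t, the quadratic variation is <X>_t = int_0^t b(s)^2 ds (the drift term does not contribute). Here b(s) = -s^4/5, so
  b(s)^2 = s^8/25.
Integrating from 0 to t:
  <X>_t = int_0^t (s^8/25) ds = t^9/225.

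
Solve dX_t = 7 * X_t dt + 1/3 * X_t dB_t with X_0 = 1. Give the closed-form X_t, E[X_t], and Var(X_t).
X_t = 1 * exp((125/18) t + (1/3) B_t); E[X_t] = exp(7*t); Var(X_t) = (exp(t/9) - 1)*exp(14*t)

For GBM dX = mu X dt + sigma X dB with X_0 = x_0, apply Itô to Y = log X: dY = (mu - sigma^2/2) dt + sigma dB, so Y_t = log(x_0) + (mu - sigma^2/2) t + sigma B_t and hence X_t = x_0 * exp((mu - sigma^2/2) t + sigma B_t).
With mu = 7, sigma = 1/3, x_0 = 1, this gives:
  X_t = 1 * exp((125/18) * t + (1/3) * B_t).
Since sigma*B_t ~ Normal(0, sigma^2 t), E[exp(sigma*B_t)] = exp(sigma^2 t / 2); so E[X_t] = x_0 * exp((mu - sigma^2/2) t) * exp(sigma^2 t / 2) = x_0 * exp(mu t) = exp(7*t).
Var(X_t) = E[X_t^2] - (E[X_t])^2 = x_0^2 * exp(2 mu t) * (exp(sigma^2 t) - 1) = (exp(t/9) - 1)*exp(14*t).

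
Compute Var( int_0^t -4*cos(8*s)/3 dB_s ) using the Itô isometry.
Var = 8*t/9 + sin(8*t)*cos(8*t)/9

The Itô integral of a deterministic integrand f(s) has mean 0 because each increment f(s) * (B_{s+ds} - B_s) has mean 0. By the Itô isometry:
  Var( int_0^t f(s) dB_s ) = E[ (int_0^t f(s) dB_s)^2 ] = int_0^t f(s)^2 ds.
Here f(s) = -4*cos(8*s)/3, so f(s)^2 = 16*cos(8*s)^2/9. Integrate:
  int_0^t (16*cos(8*s)^2/9) ds = 8*t/9 + sin(8*t)*cos(8*t)/9.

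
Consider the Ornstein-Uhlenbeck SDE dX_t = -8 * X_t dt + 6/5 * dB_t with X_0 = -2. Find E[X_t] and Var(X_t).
E[X_t] = -2*exp(-8*t); Var(X_t) = 9/100 - 9*exp(-16*t)/100

The OU SDE dX = -theta X dt + sigma dB admits the integrating factor exp(theta t): d(exp(theta t) X_t) = sigma exp(theta t) dB_t. Integrating from 0 to t:
  X_t = x_0 * exp(-theta t) + sigma * int_0^t exp(-theta (t-s)) dB_s.
The Itô integral has mean 0 and (by the Itô isometry) variance sigma^2 * int_0^t exp(-2 theta (t - s)) ds = sigma^2 * (1 - exp(-2 theta t)) / (2 theta).
With theta = 8, sigma = 6/5, x_0 = -2:
  E[X_t] = -2 * exp(-8 t) = -2*exp(-8*t)
  Var(X_t) = (6/5)^2 * (1 - exp(-2*8 t)) / (2 * 8) = 9/100 - 9*exp(-16*t)/100.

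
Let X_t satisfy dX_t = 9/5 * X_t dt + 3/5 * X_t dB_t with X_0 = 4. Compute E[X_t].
E[X_t] = 4*exp(9*t/5)

For GBM dX = mu X dt + sigma X dB with X_0 = x_0, apply Itô to Y = log X: dY = (mu - sigma^2/2) dt + sigma dB, so Y_t = log(x_0) + (mu - sigma^2/2) t + sigma B_t and hence X_t = x_0 * exp((mu - sigma^2/2) t + sigma B_t).
With mu = 9/5, sigma = 3/5, x_0 = 4, this gives:
  X_t = 4 * exp((81/50) * t + (3/5) * B_t).
Since sigma*B_t ~ Normal(0, sigma^2 t), E[exp(sigma*B_t)] = exp(sigma^2 t / 2); so E[X_t] = x_0 * exp((mu - sigma^2/2) t) * exp(sigma^2 t / 2) = x_0 * exp(mu t) = 4*exp(9*t/5).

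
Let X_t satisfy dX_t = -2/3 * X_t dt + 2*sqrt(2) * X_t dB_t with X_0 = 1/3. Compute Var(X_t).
Var(X_t) = (exp(8*t) - 1)*exp(-4*t/3)/9

For GBM dX = mu X dt + sigma X dB with X_0 = x_0, apply Itô to Y = log X: dY = (mu - sigma^2/2) dt + sigma dB, so Y_t = log(x_0) + (mu - sigma^2/2) t + sigma B_t and hence X_t = x_0 * exp((mu - sigma^2/2) t + sigma B_t).
With mu = -2/3, sigma = 2*sqrt(2), x_0 = 1/3, this gives:
  X_t = 1/3 * exp((-14/3) * t + (2*sqrt(2)) * B_t).
Since sigma*B_t ~ Normal(0, sigma^2 t), E[exp(sigma*B_t)] = exp(sigma^2 t / 2); so E[X_t] = x_0 * exp((mu - sigma^2/2) t) * exp(sigma^2 t / 2) = x_0 * exp(mu t) = exp(-2*t/3)/3.
Var(X_t) = E[X_t^2] - (E[X_t])^2 = x_0^2 * exp(2 mu t) * (exp(sigma^2 t) - 1) = (exp(8*t) - 1)*exp(-4*t/3)/9.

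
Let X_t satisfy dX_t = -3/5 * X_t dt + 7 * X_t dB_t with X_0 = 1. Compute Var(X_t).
Var(X_t) = (exp(49*t) - 1)*exp(-6*t/5)

For GBM dX = mu X dt + sigma X dB with X_0 = x_0, apply Itô to Y = log X: dY = (mu - sigma^2/2) dt + sigma dB, so Y_t = log(x_0) + (mu - sigma^2/2) t + sigma B_t and hence X_t = x_0 * exp((mu - sigma^2/2) t + sigma B_t).
With mu = -3/5, sigma = 7, x_0 = 1, this gives:
  X_t = 1 * exp((-251/10) * t + (7) * B_t).
Since sigma*B_t ~ Normal(0, sigma^2 t), E[exp(sigma*B_t)] = exp(sigma^2 t / 2); so E[X_t] = x_0 * exp((mu - sigma^2/2) t) * exp(sigma^2 t / 2) = x_0 * exp(mu t) = exp(-3*t/5).
Var(X_t) = E[X_t^2] - (E[X_t])^2 = x_0^2 * exp(2 mu t) * (exp(sigma^2 t) - 1) = (exp(49*t) - 1)*exp(-6*t/5).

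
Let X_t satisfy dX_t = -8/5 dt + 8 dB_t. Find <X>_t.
<X>_t = 64*t

For an Itô process dX_t = a(t) dt + b(t) dB_t, the quadratic variation is <X>_t = int_0^t b(s)^2 ds (the drift term does not contribute). Here b(s) = 8, so
  b(s)^2 = 64.
Integrating from 0 to t:
  <X>_t = int_0^t (64) ds = 64*t.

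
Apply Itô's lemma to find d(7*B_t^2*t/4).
d(7*B_t^2*t/4) = (7*B_t^2/4 + 7*t/4) dt + (7*B_t*t/2) dB_t

Itô's formula for f(t, x): d f(t, B_t) = (f_t + (1/2) f_xx) dt + f_x dB_t. Compute partials of f(t, x) = 7*t*x^2/4:
  f_t(t,x)  = 7*x^2/4
  f_x(t,x)  = 7*t*x/2
  f_xx(t,x) = 7*t/2
Assemble drift = f_t + (1/2) f_xx = 7*t/4 + 7*x^2/4 and diffusion = f_x = 7*t*x/2. Substituting x = B_t:
  d(7*B_t^2*t/4) = (7*B_t^2/4 + 7*t/4) dt + (7*B_t*t/2) dB_t.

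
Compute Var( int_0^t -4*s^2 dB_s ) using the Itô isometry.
Var = 16*t^5/5

The Itô integral of a deterministic integrand f(s) has mean 0 because each increment f(s) * (B_{s+ds} - B_s) has mean 0. By the Itô isometry:
  Var( int_0^t f(s) dB_s ) = E[ (int_0^t f(s) dB_s)^2 ] = int_0^t f(s)^2 ds.
Here f(s) = -4*s^2, so f(s)^2 = 16*s^4. Integrate:
  int_0^t (16*s^4) ds = 16*t^5/5.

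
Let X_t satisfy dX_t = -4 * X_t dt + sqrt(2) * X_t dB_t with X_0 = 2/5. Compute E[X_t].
E[X_t] = 2*exp(-4*t)/5

For GBM dX = mu X dt + sigma X dB with X_0 = x_0, apply Itô to Y = log X: dY = (mu - sigma^2/2) dt + sigma dB, so Y_t = log(x_0) + (mu - sigma^2/2) t + sigma B_t and hence X_t = x_0 * exp((mu - sigma^2/2) t + sigma B_t).
With mu = -4, sigma = sqrt(2), x_0 = 2/5, this gives:
  X_t = 2/5 * exp((-5) * t + (sqrt(2)) * B_t).
Since sigma*B_t ~ Normal(0, sigma^2 t), E[exp(sigma*B_t)] = exp(sigma^2 t / 2); so E[X_t] = x_0 * exp((mu - sigma^2/2) t) * exp(sigma^2 t / 2) = x_0 * exp(mu t) = 2*exp(-4*t)/5.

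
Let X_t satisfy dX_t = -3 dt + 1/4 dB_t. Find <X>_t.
<X>_t = t/16

For an Itô process dX_t = a(t) dt + b(t) dB_t, the quadratic variation is <X>_t = int_0^t b(s)^2 ds (the drift term does not contribute). Here b(s) = 1/4, so
  b(s)^2 = 1/16.
Integrating from 0 to t:
  <X>_t = int_0^t (1/16) ds = t/16.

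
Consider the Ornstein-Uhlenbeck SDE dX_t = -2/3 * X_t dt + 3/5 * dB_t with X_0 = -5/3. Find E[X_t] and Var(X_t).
E[X_t] = -5*exp(-2*t/3)/3; Var(X_t) = 27/100 - 27*exp(-4*t/3)/100

The OU SDE dX = -theta X dt + sigma dB admits the integrating factor exp(theta t): d(exp(theta t) X_t) = sigma exp(theta t) dB_t. Integrating from 0 to t:
  X_t = x_0 * exp(-theta t) + sigma * int_0^t exp(-theta (t-s)) dB_s.
The Itô integral has mean 0 and (by the Itô isometry) variance sigma^2 * int_0^t exp(-2 theta (t - s)) ds = sigma^2 * (1 - exp(-2 theta t)) / (2 theta).
With theta = 2/3, sigma = 3/5, x_0 = -5/3:
  E[X_t] = -5/3 * exp(-2/3 t) = -5*exp(-2*t/3)/3
  Var(X_t) = (3/5)^2 * (1 - exp(-2*2/3 t)) / (2 * 2/3) = 27/100 - 27*exp(-4*t/3)/100.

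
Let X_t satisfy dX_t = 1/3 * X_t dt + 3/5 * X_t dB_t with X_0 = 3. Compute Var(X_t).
Var(X_t) = 9*(exp(9*t/25) - 1)*exp(2*t/3)

For GBM dX = mu X dt + sigma X dB with X_0 = x_0, apply Itô to Y = log X: dY = (mu - sigma^2/2) dt + sigma dB, so Y_t = log(x_0) + (mu - sigma^2/2) t + sigma B_t and hence X_t = x_0 * exp((mu - sigma^2/2) t + sigma B_t).
With mu = 1/3, sigma = 3/5, x_0 = 3, this gives:
  X_t = 3 * exp((23/150) * t + (3/5) * B_t).
Since sigma*B_t ~ Normal(0, sigma^2 t), E[exp(sigma*B_t)] = exp(sigma^2 t / 2); so E[X_t] = x_0 * exp((mu - sigma^2/2) t) * exp(sigma^2 t / 2) = x_0 * exp(mu t) = 3*exp(t/3).
Var(X_t) = E[X_t^2] - (E[X_t])^2 = x_0^2 * exp(2 mu t) * (exp(sigma^2 t) - 1) = 9*(exp(9*t/25) - 1)*exp(2*t/3).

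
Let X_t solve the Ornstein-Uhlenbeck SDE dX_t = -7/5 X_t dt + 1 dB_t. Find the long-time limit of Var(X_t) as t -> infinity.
lim Var(X_t) = 5/14

The OU SDE dX = -theta X dt + sigma dB admits the integrating factor exp(theta t): d(exp(theta t) X_t) = sigma exp(theta t) dB_t. Integrating from 0 to t gives X_t = x_0 * exp(-theta t) + sigma * int_0^t exp(-theta (t-s)) dB_s for any initial x_0. The Itô integral has variance (by the Itô isometry) sigma^2 * int_0^t exp(-2 theta (t - s)) ds = sigma^2 * (1 - exp(-2 theta t)) / (2 theta), independent of x_0.
With theta = 7/5, sigma = 1:
  Var(X_t) = (1)^2 * (1 - exp(-2*7/5 t)) / (2 * 7/5) = 5/14 - 5*exp(-14*t/5)/14.
As t -> infinity, exp(-2*7/5 t) -> 0, so the stationary variance is sigma^2 / (2 theta) = 5/14.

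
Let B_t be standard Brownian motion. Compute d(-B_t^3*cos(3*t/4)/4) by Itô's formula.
d(-B_t^3*cos(3*t/4)/4) = (3*B_t*(B_t^2*sin(3*t/4) - 4*cos(3*t/4))/16) dt + (-3*B_t^2*cos(3*t/4)/4) dB_t

Itô's formula for f(t, x): d f(t, B_t) = (f_t + (1/2) f_xx) dt + f_x dB_t. Compute partials of f(t, x) = -x^3*cos(3*t/4)/4:
  f_t(t,x)  = 3*x^3*sin(3*t/4)/16
  f_x(t,x)  = -3*x^2*cos(3*t/4)/4
  f_xx(t,x) = -3*x*cos(3*t/4)/2
Assemble drift = f_t + (1/2) f_xx = 3*x*(x^2*sin(3*t/4) - 4*cos(3*t/4))/16 and diffusion = f_x = -3*x^2*cos(3*t/4)/4. Substituting x = B_t:
  d(-B_t^3*cos(3*t/4)/4) = (3*B_t*(B_t^2*sin(3*t/4) - 4*cos(3*t/4))/16) dt + (-3*B_t^2*cos(3*t/4)/4) dB_t.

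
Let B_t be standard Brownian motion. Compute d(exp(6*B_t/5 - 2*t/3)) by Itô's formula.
d(exp(6*B_t/5 - 2*t/3)) = (4*exp(6*B_t/5 - 2*t/3)/75) dt + (6*exp(6*B_t/5 - 2*t/3)/5) dB_t

Itô's formula for f(t, x): d f(t, B_t) = (f_t + (1/2) f_xx) dt + f_x dB_t. Compute partials of f(t, x) = exp(-2*t/3 + 6*x/5):
  f_t(t,x)  = -2*exp(-2*t/3 + 6*x/5)/3
  f_x(t,x)  = 6*exp(-2*t/3 + 6*x/5)/5
  f_xx(t,x) = 36*exp(-2*t/3 + 6*x/5)/25
Assemble drift = f_t + (1/2) f_xx = 4*exp(-2*t/3 + 6*x/5)/75 and diffusion = f_x = 6*exp(-2*t/3 + 6*x/5)/5. Substituting x = B_t:
  d(exp(6*B_t/5 - 2*t/3)) = (4*exp(6*B_t/5 - 2*t/3)/75) dt + (6*exp(6*B_t/5 - 2*t/3)/5) dB_t.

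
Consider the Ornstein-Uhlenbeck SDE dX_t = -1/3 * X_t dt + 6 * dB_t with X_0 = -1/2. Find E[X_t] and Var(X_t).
E[X_t] = -exp(-t/3)/2; Var(X_t) = 54 - 54*exp(-2*t/3)

The OU SDE dX = -theta X dt + sigma dB admits the integrating factor exp(theta t): d(exp(theta t) X_t) = sigma exp(theta t) dB_t. Integrating from 0 to t:
  X_t = x_0 * exp(-theta t) + sigma * int_0^t exp(-theta (t-s)) dB_s.
The Itô integral has mean 0 and (by the Itô isometry) variance sigma^2 * int_0^t exp(-2 theta (t - s)) ds = sigma^2 * (1 - exp(-2 theta t)) / (2 theta).
With theta = 1/3, sigma = 6, x_0 = -1/2:
  E[X_t] = -1/2 * exp(-1/3 t) = -exp(-t/3)/2
  Var(X_t) = (6)^2 * (1 - exp(-2*1/3 t)) / (2 * 1/3) = 54 - 54*exp(-2*t/3).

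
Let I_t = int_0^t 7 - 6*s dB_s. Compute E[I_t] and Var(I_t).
E[I_t] = 0; Var(I_t) = t*(12*t^2 - 42*t + 49)

The Itô integral of a deterministic integrand f(s) has mean 0 because each increment f(s) * (B_{s+ds} - B_s) has mean 0. By the Itô isometry:
  Var( int_0^t f(s) dB_s ) = E[ (int_0^t f(s) dB_s)^2 ] = int_0^t f(s)^2 ds.
Here f(s) = 7 - 6*s, so f(s)^2 = (6*s - 7)^2. Integrate:
  int_0^t ((6*s - 7)^2) ds = t*(12*t^2 - 42*t + 49).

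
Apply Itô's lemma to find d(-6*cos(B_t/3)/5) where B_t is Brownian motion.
d(-6*cos(B_t/3)/5) = (cos(B_t/3)/15) dt + (2*sin(B_t/3)/5) dB_t

Itô's formula for f(B_t) gives d f(B_t) = f'(B_t) dB_t + (1/2) f''(B_t) dt. Compute derivatives of f(x) = -6*cos(x/3)/5:
  f'(x)  = 2*sin(x/3)/5
  f''(x) = 2*cos(x/3)/15
Substitute x = B_t and multiply the f'' term by 1/2:
  drift     = (1/2) * (2*cos(x/3)/15) evaluated at B_t = cos(B_t/3)/15
  diffusion = (2*sin(x/3)/5) evaluated at B_t = 2*sin(B_t/3)/5
Therefore d(-6*cos(B_t/3)/5) = (cos(B_t/3)/15) dt + (2*sin(B_t/3)/5) dB_t.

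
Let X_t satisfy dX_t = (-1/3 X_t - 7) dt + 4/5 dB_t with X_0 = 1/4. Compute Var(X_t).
Var(X_t) = 24/25 - 24*exp(-2*t/3)/25

The variance V(t) = Var(X_t) satisfies V'(t) = 2 a V(t) + c^2 with V(0) = 0 (drift coefficient is linear in X, diffusion is constant). With a = -1/3, c = 4/5, the solution is
  V(t) = (c^2 / (2 a)) * (exp(2 a t) - 1)
       = ((4/5)^2 / (2*(-1/3))) * (exp((-2/3) t) - 1)
       = 24/25 - 24*exp(-2*t/3)/25.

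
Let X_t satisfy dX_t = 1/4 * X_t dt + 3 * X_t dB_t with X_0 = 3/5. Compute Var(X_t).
Var(X_t) = 9*(exp(9*t) - 1)*exp(t/2)/25

For GBM dX = mu X dt + sigma X dB with X_0 = x_0, apply Itô to Y = log X: dY = (mu - sigma^2/2) dt + sigma dB, so Y_t = log(x_0) + (mu - sigma^2/2) t + sigma B_t and hence X_t = x_0 * exp((mu - sigma^2/2) t + sigma B_t).
With mu = 1/4, sigma = 3, x_0 = 3/5, this gives:
  X_t = 3/5 * exp((-17/4) * t + (3) * B_t).
Since sigma*B_t ~ Normal(0, sigma^2 t), E[exp(sigma*B_t)] = exp(sigma^2 t / 2); so E[X_t] = x_0 * exp((mu - sigma^2/2) t) * exp(sigma^2 t / 2) = x_0 * exp(mu t) = 3*exp(t/4)/5.
Var(X_t) = E[X_t^2] - (E[X_t])^2 = x_0^2 * exp(2 mu t) * (exp(sigma^2 t) - 1) = 9*(exp(9*t) - 1)*exp(t/2)/25.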